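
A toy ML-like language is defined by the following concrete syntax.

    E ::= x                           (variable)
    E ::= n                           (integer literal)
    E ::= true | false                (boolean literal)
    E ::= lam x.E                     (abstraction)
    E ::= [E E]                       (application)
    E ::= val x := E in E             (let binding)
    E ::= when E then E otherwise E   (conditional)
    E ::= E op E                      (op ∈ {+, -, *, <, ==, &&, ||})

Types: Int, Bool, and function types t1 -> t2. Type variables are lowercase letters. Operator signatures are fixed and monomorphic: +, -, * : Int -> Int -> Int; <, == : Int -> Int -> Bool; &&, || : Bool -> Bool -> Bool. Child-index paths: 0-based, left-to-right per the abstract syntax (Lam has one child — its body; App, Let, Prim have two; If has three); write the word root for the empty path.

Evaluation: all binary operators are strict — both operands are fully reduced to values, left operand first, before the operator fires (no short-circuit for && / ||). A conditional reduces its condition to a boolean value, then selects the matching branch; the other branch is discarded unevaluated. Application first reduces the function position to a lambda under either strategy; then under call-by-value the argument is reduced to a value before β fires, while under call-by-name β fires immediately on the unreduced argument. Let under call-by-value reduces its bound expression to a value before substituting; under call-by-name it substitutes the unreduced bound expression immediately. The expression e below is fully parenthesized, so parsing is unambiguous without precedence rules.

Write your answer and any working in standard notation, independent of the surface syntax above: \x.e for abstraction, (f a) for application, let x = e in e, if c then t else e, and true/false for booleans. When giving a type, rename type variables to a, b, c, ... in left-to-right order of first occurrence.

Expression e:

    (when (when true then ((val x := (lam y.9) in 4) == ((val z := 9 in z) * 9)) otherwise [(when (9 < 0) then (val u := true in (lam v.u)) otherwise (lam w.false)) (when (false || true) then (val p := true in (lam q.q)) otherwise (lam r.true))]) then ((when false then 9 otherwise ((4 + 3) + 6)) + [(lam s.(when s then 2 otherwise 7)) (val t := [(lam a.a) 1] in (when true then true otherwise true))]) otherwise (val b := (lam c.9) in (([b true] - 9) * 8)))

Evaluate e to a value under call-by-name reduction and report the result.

Working:
step 0: (if (if true then ((let x = (\y.9) in 4) == ((let z = 9 in z) * 9)) else ((if (9 < 0) then (let u = true in (\v.u)) else (\w.false)) (if (false || true) then (let p = true in (\q.q)) else (\r.true)))) then ((if false then 9 else ((4 + 3) + 6)) + ((\s.(if s then 2 else 7)) (let t = ((\a.a) 1) in (if true then true else true)))) else (let b = (\c.9) in (((b true) - 9) * 8)))
step 1: [if@0] (if ((let x = (\y.9) in 4) == ((let z = 9 in z) * 9)) then ((if false then 9 else ((4 + 3) + 6)) + ((\s.(if s then 2 else 7)) (let t = ((\a.a) 1) in (if true then true else true)))) else (let b = (\c.9) in (((b true) - 9) * 8)))
step 2: [let@0.0] (if (4 == ((let z = 9 in z) * 9)) then ((if false then 9 else ((4 + 3) + 6)) + ((\s.(if s then 2 else 7)) (let t = ((\a.a) 1) in (if true then true else true)))) else (let b = (\c.9) in (((b true) - 9) * 8)))
step 3: [let@0.1.0] (if (4 == (9 * 9)) then ((if false then 9 else ((4 + 3) + 6)) + ((\s.(if s then 2 else 7)) (let t = ((\a.a) 1) in (if true then true else true)))) else (let b = (\c.9) in (((b true) - 9) * 8)))
step 4: [delta@0.1] (if (4 == 81) then ((if false then 9 else ((4 + 3) + 6)) + ((\s.(if s then 2 else 7)) (let t = ((\a.a) 1) in (if true then true else true)))) else (let b = (\c.9) in (((b true) - 9) * 8)))
step 5: [delta@0] (if false then ((if false then 9 else ((4 + 3) + 6)) + ((\s.(if s then 2 else 7)) (let t = ((\a.a) 1) in (if true then true else true)))) else (let b = (\c.9) in (((b true) - 9) * 8)))
step 6: [if@root] (let b = (\c.9) in (((b true) - 9) * 8))
step 7: [let@root] ((((\c.9) true) - 9) * 8)
step 8: [beta@0.0] ((9 - 9) * 8)
step 9: [delta@0] (0 * 8)
step 10: [delta@root] 0

Answer: 0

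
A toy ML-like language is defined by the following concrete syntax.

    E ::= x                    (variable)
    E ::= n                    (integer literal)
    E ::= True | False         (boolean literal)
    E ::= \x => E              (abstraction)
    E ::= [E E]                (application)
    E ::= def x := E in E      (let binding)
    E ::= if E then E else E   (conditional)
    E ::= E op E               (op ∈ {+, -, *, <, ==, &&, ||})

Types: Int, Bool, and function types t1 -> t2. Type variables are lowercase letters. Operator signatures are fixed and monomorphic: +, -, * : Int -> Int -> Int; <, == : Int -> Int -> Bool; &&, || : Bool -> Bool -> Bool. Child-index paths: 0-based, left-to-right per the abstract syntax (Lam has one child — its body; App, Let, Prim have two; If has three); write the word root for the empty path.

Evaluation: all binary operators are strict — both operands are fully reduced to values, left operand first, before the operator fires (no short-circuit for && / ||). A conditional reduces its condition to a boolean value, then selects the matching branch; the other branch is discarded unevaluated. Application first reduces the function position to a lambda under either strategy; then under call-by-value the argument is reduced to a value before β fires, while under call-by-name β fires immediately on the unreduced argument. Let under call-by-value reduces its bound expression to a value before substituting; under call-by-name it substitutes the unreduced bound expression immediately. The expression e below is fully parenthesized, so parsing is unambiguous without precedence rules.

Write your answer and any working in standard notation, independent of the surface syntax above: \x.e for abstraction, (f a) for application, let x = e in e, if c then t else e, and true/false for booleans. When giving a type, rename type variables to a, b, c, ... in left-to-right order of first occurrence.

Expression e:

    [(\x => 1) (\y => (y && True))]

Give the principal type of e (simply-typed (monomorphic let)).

Answer: Int

Working:
\x._ : a -> Int
y : b
  unify b ~ Bool
  unify Bool ~ Bool
\y._ : Bool -> Bool
  unify a -> Int ~ (Bool -> Bool) -> c
  unify a ~ Bool -> Bool
  unify Int ~ c
_ _ : Int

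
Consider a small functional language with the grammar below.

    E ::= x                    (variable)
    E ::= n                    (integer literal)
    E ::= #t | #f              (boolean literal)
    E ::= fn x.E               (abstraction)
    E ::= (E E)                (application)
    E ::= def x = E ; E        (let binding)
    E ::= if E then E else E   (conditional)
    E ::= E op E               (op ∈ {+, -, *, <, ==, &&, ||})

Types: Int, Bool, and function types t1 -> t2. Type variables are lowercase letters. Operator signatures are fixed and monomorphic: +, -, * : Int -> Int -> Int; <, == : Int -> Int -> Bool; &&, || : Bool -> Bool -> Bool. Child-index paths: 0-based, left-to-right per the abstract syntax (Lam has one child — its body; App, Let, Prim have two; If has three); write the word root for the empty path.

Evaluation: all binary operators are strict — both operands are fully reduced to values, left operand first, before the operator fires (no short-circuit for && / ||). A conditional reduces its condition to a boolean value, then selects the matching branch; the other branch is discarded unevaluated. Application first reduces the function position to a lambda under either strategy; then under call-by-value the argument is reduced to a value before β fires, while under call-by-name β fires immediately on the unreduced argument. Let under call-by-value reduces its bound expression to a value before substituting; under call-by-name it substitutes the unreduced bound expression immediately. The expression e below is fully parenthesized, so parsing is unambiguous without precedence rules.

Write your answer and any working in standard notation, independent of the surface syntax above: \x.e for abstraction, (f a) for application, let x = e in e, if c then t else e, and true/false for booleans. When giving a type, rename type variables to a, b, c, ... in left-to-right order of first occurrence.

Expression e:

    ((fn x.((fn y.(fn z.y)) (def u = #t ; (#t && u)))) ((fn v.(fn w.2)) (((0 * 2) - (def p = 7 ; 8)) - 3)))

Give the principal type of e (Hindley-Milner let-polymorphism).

Trace:
y : b
\z._ : c -> b
\y._ : b -> c -> b
let u : Bool
  unify Bool ~ Bool
u : Bool
  unify Bool ~ Bool
  unify b -> c -> b ~ Bool -> d
  unify b ~ Bool
  unify c -> Bool ~ d
_ _ : c -> Bool
\x._ : a -> c -> Bool
\w._ : f -> Int
\v._ : e -> f -> Int
  unify Int ~ Int
  unify Int ~ Int
  unify Int ~ Int
let p : Int
  unify Int ~ Int
  unify Int ~ Int
  unify Int ~ Int
  unify e -> f -> Int ~ Int -> g
  unify e ~ Int
  unify f -> Int ~ g
_ _ : f -> Int
  unify a -> c -> Bool ~ (f -> Int) -> h
  unify a ~ f -> Int
  unify c -> Bool ~ h
_ _ : c -> Bool

Answer: a -> Bool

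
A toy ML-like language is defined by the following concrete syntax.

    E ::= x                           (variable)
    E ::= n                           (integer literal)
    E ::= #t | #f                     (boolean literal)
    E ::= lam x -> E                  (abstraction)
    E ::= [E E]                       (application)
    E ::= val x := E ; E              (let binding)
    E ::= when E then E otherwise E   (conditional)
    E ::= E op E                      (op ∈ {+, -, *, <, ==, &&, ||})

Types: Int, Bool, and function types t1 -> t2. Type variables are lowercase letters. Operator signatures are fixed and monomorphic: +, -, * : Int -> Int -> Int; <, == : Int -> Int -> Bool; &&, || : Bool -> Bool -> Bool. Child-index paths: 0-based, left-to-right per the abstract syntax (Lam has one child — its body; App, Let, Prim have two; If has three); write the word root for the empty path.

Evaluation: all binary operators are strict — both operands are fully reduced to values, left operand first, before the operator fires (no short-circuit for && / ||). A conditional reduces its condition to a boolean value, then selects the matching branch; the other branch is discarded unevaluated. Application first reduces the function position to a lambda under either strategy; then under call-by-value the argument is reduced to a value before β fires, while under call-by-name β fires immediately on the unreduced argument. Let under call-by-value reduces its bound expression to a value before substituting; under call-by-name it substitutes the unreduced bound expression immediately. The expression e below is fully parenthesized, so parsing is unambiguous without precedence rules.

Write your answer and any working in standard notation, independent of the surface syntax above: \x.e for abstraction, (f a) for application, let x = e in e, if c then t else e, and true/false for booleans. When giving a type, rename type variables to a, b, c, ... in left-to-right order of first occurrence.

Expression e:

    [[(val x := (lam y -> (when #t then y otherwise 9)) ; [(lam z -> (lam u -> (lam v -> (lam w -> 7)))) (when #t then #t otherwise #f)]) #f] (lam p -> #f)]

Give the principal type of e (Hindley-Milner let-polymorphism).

Derivation:
  unify Bool ~ Bool
y : a
  unify a ~ Int
\y._ : Int -> Int
let x : Int -> Int
\w._ : e -> Int
\v._ : d -> e -> Int
\u._ : c -> d -> e -> Int
\z._ : b -> c -> d -> e -> Int
  unify Bool ~ Bool
  unify Bool ~ Bool
  unify b -> c -> d -> e -> Int ~ Bool -> f
  unify b ~ Bool
  unify c -> d -> e -> Int ~ f
_ _ : c -> d -> e -> Int
  unify c -> d -> e -> Int ~ Bool -> g
  unify c ~ Bool
  unify d -> e -> Int ~ g
_ _ : d -> e -> Int
\p._ : h -> Bool
  unify d -> e -> Int ~ (h -> Bool) -> i
  unify d ~ h -> Bool
  unify e -> Int ~ i
_ _ : e -> Int

Answer: a -> Int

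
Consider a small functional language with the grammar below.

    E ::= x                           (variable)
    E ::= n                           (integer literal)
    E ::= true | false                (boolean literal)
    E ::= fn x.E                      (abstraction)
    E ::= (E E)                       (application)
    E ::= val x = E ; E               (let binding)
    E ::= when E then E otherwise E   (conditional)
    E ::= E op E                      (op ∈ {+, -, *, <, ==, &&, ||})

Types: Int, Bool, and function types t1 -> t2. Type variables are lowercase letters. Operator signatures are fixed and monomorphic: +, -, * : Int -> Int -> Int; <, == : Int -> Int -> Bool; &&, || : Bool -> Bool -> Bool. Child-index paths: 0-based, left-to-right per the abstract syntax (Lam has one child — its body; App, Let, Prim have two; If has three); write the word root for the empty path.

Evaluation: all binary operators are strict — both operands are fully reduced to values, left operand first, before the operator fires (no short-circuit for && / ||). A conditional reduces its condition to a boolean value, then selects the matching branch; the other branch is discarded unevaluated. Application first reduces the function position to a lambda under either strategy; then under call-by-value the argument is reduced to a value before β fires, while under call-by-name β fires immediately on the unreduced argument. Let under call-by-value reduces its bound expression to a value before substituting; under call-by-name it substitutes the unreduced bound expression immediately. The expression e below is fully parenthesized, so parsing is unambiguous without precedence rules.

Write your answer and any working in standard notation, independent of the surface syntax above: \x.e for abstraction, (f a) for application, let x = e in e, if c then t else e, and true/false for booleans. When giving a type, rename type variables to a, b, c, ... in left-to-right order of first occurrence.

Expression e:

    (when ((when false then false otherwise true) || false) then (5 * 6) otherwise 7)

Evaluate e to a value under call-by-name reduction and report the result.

Derivation:
step 0: (if ((if false then false else true) || false) then (5 * 6) else 7)
step 1: [if@0.0] (if (true || false) then (5 * 6) else 7)
step 2: [delta@0] (if true then (5 * 6) else 7)
step 3: [if@root] (5 * 6)
step 4: [delta@root] 30

Answer: 30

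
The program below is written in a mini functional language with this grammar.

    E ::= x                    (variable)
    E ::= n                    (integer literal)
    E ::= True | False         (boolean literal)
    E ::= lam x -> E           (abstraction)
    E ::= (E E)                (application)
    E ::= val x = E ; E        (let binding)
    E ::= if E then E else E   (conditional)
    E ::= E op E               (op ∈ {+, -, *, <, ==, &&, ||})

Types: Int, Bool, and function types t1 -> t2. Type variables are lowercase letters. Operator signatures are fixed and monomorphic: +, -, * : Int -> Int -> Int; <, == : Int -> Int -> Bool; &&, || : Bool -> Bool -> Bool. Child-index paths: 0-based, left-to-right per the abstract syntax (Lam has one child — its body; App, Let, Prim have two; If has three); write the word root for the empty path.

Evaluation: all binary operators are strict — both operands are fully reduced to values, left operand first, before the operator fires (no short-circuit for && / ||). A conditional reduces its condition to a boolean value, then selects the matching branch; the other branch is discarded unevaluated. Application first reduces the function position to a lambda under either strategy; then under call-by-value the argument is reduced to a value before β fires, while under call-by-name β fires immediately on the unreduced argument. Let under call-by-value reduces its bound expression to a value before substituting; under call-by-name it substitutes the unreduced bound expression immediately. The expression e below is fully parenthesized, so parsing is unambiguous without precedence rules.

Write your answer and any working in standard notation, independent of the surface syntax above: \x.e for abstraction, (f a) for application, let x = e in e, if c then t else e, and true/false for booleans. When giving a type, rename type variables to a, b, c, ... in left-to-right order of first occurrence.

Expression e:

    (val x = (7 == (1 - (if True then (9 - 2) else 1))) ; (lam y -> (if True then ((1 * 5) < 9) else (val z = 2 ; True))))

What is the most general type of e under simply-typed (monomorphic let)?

Working:
  unify Int ~ Int
  unify Int ~ Int
  unify Bool ~ Bool
  unify Int ~ Int
  unify Int ~ Int
  unify Int ~ Int
  unify Int ~ Int
  unify Int ~ Int
let x : Bool
  unify Bool ~ Bool
  unify Int ~ Int
  unify Int ~ Int
  unify Int ~ Int
  unify Int ~ Int
let z : Int
  unify Bool ~ Bool
\y._ : a -> Bool

Answer: a -> Bool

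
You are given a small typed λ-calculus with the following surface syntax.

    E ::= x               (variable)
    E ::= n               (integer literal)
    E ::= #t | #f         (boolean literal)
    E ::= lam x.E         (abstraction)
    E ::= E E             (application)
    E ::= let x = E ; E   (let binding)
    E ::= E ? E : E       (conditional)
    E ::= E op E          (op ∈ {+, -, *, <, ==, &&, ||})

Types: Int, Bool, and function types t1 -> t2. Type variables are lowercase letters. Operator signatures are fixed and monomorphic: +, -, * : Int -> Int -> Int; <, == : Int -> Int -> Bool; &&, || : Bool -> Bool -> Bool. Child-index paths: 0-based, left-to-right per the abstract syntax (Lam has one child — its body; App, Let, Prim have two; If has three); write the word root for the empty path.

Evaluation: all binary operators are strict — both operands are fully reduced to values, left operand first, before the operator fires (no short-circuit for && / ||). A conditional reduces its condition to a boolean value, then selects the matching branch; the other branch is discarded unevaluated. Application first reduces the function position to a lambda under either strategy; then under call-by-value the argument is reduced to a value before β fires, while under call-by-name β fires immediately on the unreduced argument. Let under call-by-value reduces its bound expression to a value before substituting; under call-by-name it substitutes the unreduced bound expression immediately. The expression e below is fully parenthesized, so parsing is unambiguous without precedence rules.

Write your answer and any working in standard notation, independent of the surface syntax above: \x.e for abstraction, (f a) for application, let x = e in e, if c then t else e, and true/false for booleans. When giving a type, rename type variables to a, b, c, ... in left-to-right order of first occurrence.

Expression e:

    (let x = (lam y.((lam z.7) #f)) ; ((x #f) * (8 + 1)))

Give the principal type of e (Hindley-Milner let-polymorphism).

Derivation:
\z._ : b -> Int
  unify b -> Int ~ Bool -> c
  unify b ~ Bool
  unify Int ~ c
_ _ : Int
\y._ : a -> Int
let x : forall. a -> Int
x : d -> Int
  unify d -> Int ~ Bool -> e
  unify d ~ Bool
  unify Int ~ e
_ _ : Int
  unify Int ~ Int
  unify Int ~ Int
  unify Int ~ Int
  unify Int ~ Int

Answer: Int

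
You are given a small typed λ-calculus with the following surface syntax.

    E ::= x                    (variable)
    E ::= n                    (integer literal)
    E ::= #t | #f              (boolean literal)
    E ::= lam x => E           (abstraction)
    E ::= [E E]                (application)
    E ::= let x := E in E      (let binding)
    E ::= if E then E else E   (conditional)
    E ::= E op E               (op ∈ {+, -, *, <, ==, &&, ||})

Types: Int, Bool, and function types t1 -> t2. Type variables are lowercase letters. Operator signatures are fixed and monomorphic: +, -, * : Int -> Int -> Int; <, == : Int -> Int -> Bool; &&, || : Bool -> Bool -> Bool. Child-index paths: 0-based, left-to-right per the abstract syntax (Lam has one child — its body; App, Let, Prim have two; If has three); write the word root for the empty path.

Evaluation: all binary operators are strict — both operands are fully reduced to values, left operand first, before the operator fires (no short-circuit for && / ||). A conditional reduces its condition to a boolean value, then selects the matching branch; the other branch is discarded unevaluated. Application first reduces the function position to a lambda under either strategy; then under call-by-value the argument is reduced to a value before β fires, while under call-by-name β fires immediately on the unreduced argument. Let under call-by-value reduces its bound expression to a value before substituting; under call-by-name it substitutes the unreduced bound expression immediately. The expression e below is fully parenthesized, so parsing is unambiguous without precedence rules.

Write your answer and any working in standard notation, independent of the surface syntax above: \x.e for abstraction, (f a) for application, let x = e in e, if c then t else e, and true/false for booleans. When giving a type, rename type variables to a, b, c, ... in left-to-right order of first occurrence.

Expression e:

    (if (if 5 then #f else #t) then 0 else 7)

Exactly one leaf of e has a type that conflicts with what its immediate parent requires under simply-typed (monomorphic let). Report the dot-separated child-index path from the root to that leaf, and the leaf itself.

Trace:
  unify Int ~ Bool
  FAIL: mismatch Int ~ Bool

Answer: 0.0 : 5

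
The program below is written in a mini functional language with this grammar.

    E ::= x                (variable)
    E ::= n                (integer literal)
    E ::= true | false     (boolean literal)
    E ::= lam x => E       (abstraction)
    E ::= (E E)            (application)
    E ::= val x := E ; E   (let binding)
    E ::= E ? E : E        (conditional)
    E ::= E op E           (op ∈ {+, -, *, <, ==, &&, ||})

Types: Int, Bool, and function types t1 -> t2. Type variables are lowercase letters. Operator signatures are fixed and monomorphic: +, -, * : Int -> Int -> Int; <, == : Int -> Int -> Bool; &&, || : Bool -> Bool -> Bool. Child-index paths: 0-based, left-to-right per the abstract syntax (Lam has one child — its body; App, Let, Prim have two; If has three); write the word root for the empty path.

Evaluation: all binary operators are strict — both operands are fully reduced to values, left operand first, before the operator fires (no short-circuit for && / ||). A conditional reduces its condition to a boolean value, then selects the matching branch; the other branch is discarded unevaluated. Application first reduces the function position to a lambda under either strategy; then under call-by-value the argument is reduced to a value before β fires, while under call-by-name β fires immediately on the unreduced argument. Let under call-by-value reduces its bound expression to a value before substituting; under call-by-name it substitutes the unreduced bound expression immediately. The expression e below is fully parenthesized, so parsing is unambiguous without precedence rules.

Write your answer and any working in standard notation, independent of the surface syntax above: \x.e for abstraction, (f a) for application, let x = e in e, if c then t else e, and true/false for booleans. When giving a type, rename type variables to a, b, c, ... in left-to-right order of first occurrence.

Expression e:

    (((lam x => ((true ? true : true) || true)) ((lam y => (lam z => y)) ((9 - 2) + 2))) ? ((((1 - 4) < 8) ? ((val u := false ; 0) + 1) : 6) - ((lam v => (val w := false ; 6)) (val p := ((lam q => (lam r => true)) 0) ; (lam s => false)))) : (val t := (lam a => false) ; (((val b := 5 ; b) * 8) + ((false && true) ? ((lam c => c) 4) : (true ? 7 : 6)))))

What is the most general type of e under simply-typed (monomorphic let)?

Answer: Int

Trace:
  unify Bool ~ Bool
  unify Bool ~ Bool
  unify Bool ~ Bool
  unify Bool ~ Bool
\x._ : a -> Bool
y : b
\z._ : c -> b
\y._ : b -> c -> b
  unify Int ~ Int
  unify Int ~ Int
  unify Int ~ Int
  unify Int ~ Int
  unify b -> c -> b ~ Int -> d
  unify b ~ Int
  unify c -> Int ~ d
_ _ : c -> Int
  unify a -> Bool ~ (c -> Int) -> e
  unify a ~ c -> Int
  unify Bool ~ e
_ _ : Bool
  unify Bool ~ Bool
  unify Int ~ Int
  unify Int ~ Int
  unify Int ~ Int
  unify Int ~ Int
  unify Bool ~ Bool
let u : Bool
  unify Int ~ Int
  unify Int ~ Int
  unify Int ~ Int
  unify Int ~ Int
let w : Bool
\v._ : f -> Int
\r._ : h -> Bool
\q._ : g -> h -> Bool
  unify g -> h -> Bool ~ Int -> i
  unify g ~ Int
  unify h -> Bool ~ i
_ _ : h -> Bool
let p : h -> Bool
\s._ : j -> Bool
  unify f -> Int ~ (j -> Bool) -> k
  unify f ~ j -> Bool
  unify Int ~ k
_ _ : Int
  unify Int ~ Int
\a._ : l -> Bool
let t : l -> Bool
let b : Int
b : Int
  unify Int ~ Int
  unify Int ~ Int
  unify Int ~ Int
  unify Bool ~ Bool
  unify Bool ~ Bool
  unify Bool ~ Bool
c : m
\c._ : m -> m
  unify m -> m ~ Int -> n
  unify m ~ Int
  unify Int ~ n
_ _ : Int
  unify Bool ~ Bool
  unify Int ~ Int
  unify Int ~ Int
  unify Int ~ Int
  unify Int ~ Int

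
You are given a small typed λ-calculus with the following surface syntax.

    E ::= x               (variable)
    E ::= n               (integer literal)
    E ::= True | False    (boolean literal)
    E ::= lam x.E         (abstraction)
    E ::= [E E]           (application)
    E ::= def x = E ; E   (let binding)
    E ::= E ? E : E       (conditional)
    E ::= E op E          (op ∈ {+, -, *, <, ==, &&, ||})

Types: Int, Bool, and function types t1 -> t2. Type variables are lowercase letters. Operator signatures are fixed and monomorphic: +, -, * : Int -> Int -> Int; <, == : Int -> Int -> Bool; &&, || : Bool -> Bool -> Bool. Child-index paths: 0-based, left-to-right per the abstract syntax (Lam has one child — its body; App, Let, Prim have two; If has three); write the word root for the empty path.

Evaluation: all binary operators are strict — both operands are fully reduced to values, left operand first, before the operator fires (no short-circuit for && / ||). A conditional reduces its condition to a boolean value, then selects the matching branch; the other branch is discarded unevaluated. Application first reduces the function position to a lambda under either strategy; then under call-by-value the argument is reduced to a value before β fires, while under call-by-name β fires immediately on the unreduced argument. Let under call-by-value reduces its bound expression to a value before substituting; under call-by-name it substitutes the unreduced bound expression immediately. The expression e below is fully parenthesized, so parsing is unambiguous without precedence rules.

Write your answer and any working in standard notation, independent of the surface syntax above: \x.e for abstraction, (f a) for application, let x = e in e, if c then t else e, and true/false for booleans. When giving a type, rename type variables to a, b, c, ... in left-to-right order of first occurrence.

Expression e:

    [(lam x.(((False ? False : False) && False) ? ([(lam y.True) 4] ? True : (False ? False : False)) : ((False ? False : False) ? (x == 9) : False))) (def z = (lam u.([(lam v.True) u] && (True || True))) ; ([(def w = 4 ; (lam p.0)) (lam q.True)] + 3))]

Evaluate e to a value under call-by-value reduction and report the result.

Working:
step 0: ((\x.(if ((if false then false else false) && false) then (if ((\y.true) 4) then true else (if false then false else false)) else (if (if false then false else false) then (x == 9) else false))) (let z = (\u.(((\v.true) u) && (true || true))) in (((let w = 4 in (\p.0)) (\q.true)) + 3)))
step 1: [let@1] ((\x.(if ((if false then false else false) && false) then (if ((\y.true) 4) then true else (if false then false else false)) else (if (if false then false else false) then (x == 9) else false))) (((let w = 4 in (\p.0)) (\q.true)) + 3))
step 2: [let@1.0.0] ((\x.(if ((if false then false else false) && false) then (if ((\y.true) 4) then true else (if false then false else false)) else (if (if false then false else false) then (x == 9) else false))) (((\p.0) (\q.true)) + 3))
step 3: [beta@1.0] ((\x.(if ((if false then false else false) && false) then (if ((\y.true) 4) then true else (if false then false else false)) else (if (if false then false else false) then (x == 9) else false))) (0 + 3))
step 4: [delta@1] ((\x.(if ((if false then false else false) && false) then (if ((\y.true) 4) then true else (if false then false else false)) else (if (if false then false else false) then (x == 9) else false))) 3)
step 5: [beta@root] (if ((if false then false else false) && false) then (if ((\y.true) 4) then true else (if false then false else false)) else (if (if false then false else false) then (3 == 9) else false))
step 6: [if@0.0] (if (false && false) then (if ((\y.true) 4) then true else (if false then false else false)) else (if (if false then false else false) then (3 == 9) else false))
step 7: [delta@0] (if false then (if ((\y.true) 4) then true else (if false then false else false)) else (if (if false then false else false) then (3 == 9) else false))
step 8: [if@root] (if (if false then false else false) then (3 == 9) else false)
step 9: [if@0] (if false then (3 == 9) else false)
step 10: [if@root] false

Answer: false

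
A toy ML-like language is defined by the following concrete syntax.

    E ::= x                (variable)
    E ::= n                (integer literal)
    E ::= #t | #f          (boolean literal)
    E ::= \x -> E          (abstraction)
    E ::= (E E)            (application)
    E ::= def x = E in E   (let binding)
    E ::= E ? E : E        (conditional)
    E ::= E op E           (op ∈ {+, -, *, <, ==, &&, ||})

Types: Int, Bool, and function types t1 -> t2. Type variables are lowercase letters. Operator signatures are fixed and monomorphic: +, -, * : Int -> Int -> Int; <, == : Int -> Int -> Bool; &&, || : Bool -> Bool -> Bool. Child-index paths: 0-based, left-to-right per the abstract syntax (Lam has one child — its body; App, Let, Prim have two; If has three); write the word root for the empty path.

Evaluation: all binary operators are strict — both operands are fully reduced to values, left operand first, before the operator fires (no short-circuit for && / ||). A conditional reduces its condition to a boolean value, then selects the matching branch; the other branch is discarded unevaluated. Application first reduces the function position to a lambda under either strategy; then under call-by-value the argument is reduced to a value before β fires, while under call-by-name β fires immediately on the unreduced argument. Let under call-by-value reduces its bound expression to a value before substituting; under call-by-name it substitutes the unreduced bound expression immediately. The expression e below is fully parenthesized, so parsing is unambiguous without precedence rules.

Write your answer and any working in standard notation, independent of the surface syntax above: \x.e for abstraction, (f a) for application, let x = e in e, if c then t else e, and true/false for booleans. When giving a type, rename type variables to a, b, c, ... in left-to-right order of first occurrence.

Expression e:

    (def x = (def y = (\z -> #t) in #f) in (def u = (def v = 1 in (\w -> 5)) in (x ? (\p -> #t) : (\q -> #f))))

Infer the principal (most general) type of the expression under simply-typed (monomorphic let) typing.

Answer: a -> Bool

Derivation:
\z._ : a -> Bool
let y : a -> Bool
let x : Bool
let v : Int
\w._ : b -> Int
let u : b -> Int
x : Bool
  unify Bool ~ Bool
\p._ : c -> Bool
\q._ : d -> Bool
  unify c -> Bool ~ d -> Bool
  unify c ~ d
  unify Bool ~ Bool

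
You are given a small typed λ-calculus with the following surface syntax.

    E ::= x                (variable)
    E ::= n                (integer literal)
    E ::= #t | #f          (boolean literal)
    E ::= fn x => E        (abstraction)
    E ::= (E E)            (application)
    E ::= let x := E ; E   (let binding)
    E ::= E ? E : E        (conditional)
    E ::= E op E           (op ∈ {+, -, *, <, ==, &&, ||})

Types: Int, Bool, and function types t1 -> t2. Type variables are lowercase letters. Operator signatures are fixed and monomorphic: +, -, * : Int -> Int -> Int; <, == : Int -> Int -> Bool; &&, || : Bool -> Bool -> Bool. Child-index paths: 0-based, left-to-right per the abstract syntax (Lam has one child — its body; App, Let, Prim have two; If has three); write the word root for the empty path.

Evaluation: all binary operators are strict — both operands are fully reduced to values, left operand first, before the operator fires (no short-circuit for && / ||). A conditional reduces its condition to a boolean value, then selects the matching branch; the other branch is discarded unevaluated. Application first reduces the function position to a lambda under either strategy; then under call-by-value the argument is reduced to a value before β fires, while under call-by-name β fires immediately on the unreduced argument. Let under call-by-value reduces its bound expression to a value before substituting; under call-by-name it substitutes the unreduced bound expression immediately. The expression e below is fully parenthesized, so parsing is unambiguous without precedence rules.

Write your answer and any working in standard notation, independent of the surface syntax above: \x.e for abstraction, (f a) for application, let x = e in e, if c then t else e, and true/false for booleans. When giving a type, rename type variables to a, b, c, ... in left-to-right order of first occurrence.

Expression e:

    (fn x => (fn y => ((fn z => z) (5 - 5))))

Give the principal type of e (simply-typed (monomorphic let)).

Working:
z : c
\z._ : c -> c
  unify Int ~ Int
  unify Int ~ Int
  unify c -> c ~ Int -> d
  unify c ~ Int
  unify Int ~ d
_ _ : Int
\y._ : b -> Int
\x._ : a -> b -> Int

Answer: a -> b -> Int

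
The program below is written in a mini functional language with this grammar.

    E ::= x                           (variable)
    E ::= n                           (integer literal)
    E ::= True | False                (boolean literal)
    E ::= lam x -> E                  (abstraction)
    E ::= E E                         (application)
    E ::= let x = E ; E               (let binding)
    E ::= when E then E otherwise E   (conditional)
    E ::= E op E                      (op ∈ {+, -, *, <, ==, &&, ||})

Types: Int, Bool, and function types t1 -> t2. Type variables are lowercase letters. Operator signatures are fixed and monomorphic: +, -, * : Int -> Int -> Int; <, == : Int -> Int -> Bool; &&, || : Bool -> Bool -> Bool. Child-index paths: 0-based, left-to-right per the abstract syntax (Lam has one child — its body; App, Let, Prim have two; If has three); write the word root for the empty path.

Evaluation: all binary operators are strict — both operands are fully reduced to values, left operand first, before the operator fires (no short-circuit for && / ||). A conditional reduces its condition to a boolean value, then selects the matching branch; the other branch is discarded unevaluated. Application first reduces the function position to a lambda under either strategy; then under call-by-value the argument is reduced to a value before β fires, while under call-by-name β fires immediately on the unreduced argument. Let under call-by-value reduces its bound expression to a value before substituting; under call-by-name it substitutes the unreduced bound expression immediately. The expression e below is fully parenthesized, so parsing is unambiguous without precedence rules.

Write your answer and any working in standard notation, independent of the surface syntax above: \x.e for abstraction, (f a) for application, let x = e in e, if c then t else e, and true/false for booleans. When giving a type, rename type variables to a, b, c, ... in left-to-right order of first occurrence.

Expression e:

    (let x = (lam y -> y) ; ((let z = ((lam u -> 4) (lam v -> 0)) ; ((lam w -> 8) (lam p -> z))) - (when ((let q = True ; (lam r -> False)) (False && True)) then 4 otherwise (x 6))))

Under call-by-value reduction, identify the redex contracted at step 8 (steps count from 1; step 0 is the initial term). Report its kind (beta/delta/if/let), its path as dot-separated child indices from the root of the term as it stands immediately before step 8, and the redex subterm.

Answer: if at 1 : (if false then 4 else ((\y.y) 6))

Working:
step 0: (let x = (\y.y) in ((let z = ((\u.4) (\v.0)) in ((\w.8) (\p.z))) - (if ((let q = true in (\r.false)) (false && true)) then 4 else (x 6))))
step 1: [let@root] ((let z = ((\u.4) (\v.0)) in ((\w.8) (\p.z))) - (if ((let q = true in (\r.false)) (false && true)) then 4 else ((\y.y) 6)))
step 2: [beta@0.0] ((let z = 4 in ((\w.8) (\p.z))) - (if ((let q = true in (\r.false)) (false && true)) then 4 else ((\y.y) 6)))
step 3: [let@0] (((\w.8) (\p.4)) - (if ((let q = true in (\r.false)) (false && true)) then 4 else ((\y.y) 6)))
step 4: [beta@0] (8 - (if ((let q = true in (\r.false)) (false && true)) then 4 else ((\y.y) 6)))
step 5: [let@1.0.0] (8 - (if ((\r.false) (false && true)) then 4 else ((\y.y) 6)))
step 6: [delta@1.0.1] (8 - (if ((\r.false) false) then 4 else ((\y.y) 6)))
step 7: [beta@1.0] (8 - (if false then 4 else ((\y.y) 6)))
step 8: [if@1] (8 - ((\y.y) 6))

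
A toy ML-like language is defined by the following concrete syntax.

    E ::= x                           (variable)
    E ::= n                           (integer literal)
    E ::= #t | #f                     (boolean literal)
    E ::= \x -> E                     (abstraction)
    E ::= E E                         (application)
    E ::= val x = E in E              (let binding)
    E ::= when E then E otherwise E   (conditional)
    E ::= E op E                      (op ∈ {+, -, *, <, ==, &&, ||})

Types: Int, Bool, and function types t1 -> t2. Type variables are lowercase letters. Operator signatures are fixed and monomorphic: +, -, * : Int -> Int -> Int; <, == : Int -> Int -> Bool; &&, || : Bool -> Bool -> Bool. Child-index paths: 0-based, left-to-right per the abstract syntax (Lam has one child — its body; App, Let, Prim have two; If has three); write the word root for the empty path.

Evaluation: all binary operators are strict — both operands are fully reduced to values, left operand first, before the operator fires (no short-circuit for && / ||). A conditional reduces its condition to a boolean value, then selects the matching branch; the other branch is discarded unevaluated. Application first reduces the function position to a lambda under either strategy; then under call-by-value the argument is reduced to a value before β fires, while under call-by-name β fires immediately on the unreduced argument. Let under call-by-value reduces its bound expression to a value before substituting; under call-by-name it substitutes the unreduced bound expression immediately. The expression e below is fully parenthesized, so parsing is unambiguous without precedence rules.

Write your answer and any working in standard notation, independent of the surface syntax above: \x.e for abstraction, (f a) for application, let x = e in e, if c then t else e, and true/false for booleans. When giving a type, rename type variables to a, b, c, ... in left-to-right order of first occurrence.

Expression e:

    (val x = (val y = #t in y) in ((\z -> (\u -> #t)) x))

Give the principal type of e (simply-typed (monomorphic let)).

Answer: a -> Bool

Working:
let y : Bool
y : Bool
let x : Bool
\u._ : b -> Bool
\z._ : a -> b -> Bool
x : Bool
  unify a -> b -> Bool ~ Bool -> c
  unify a ~ Bool
  unify b -> Bool ~ c
_ _ : b -> Bool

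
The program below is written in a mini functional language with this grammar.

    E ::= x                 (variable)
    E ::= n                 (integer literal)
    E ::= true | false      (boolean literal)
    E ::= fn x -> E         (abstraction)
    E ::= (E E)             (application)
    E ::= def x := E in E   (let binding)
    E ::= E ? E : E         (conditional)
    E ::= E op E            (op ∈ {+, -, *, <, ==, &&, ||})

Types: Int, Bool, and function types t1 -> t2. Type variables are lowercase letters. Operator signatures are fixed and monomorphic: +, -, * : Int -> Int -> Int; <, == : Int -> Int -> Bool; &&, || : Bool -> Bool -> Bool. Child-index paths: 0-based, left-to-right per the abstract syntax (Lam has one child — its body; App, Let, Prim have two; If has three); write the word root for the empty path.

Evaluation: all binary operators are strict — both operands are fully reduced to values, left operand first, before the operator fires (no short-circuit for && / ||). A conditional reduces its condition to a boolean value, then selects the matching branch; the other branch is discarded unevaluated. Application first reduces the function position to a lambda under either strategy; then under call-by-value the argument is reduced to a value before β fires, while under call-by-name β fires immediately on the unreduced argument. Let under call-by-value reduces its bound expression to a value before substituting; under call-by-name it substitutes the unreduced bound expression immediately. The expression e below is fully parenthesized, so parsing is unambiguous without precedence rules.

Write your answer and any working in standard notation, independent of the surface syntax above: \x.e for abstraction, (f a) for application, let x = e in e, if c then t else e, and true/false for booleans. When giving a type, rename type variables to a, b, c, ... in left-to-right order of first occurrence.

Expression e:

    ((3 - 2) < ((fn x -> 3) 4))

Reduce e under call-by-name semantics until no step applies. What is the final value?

Answer: true

Trace:
step 0: ((3 - 2) < ((\x.3) 4))
step 1: [delta@0] (1 < ((\x.3) 4))
step 2: [beta@1] (1 < 3)
step 3: [delta@root] true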